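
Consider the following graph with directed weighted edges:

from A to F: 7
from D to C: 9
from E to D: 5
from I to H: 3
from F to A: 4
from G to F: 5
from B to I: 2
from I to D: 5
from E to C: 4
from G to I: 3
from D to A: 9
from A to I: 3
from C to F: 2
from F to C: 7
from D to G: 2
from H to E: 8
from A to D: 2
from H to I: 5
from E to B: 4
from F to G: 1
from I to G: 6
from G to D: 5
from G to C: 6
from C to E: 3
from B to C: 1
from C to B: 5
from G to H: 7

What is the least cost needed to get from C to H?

9

Settle nodes by increasing distance from C:
C: 0
F: 2  (via C)
E: 3  (via C)
G: 3  (via F)
B: 5  (via C)
A: 6  (via F)
I: 6  (via G)
D: 8  (via E)
H: 9  (via I)
Shortest route: C–F–G–I–H = 9.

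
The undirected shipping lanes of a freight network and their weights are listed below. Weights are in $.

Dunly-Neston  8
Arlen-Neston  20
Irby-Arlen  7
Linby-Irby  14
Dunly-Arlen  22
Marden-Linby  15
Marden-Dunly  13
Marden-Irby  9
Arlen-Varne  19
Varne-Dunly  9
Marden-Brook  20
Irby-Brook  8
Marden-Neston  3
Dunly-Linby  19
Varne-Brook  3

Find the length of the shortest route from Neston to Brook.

Candidate routes:
Neston–Marden–Dunly–Varne–Brook: 3+13+9+3 = 28
Neston–Marden–Irby–Brook: 3+9+8 = 20
Neston–Marden–Brook: 3+20 = 23
Neston–Arlen–Irby–Brook: 20+7+8 = 35
Cheapest is Neston–Marden–Irby–Brook at $20.

$20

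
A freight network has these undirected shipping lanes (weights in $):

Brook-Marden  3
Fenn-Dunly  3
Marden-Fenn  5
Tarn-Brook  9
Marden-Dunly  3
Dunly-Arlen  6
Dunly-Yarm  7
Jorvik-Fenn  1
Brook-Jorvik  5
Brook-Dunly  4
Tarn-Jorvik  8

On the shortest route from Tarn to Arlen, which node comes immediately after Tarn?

Compare a few routes:
Tarn–Brook–Dunly–Arlen: 9+4+6 = 19
Tarn–Brook–Marden–Dunly–Arlen: 9+3+3+6 = 21
Tarn–Jorvik–Fenn–Dunly–Arlen: 8+1+3+6 = 18
Cheapest is Tarn–Jorvik–Fenn–Dunly–Arlen at $18.
So from Tarn the first move is to Jorvik.

Jorvik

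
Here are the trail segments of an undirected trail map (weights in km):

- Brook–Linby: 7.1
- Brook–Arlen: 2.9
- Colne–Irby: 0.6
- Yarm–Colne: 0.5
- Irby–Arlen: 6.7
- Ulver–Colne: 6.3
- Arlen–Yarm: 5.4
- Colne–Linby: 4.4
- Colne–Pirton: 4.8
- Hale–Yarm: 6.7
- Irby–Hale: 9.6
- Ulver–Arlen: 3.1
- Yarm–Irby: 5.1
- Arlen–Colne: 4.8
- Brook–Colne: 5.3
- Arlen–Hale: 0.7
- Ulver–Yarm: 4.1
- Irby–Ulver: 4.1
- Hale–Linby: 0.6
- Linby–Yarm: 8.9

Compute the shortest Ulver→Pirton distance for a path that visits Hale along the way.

13.6 km

Best Ulver to Hale: Ulver → Arlen → Hale costing 3.8
Shortest Hale→Pirton: Hale → Linby → Colne → Pirton = 9.8
Total via Hale: 3.8 + 9.8 = 13.6 km.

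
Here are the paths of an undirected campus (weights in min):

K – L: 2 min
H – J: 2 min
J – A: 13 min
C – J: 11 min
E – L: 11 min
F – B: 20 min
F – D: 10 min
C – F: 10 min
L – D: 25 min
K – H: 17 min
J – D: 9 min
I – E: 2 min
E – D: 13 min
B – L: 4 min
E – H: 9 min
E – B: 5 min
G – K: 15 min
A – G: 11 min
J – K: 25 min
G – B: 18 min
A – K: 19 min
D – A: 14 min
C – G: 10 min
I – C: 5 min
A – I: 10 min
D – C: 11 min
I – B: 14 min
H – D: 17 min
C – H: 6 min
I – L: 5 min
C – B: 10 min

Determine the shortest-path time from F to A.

24 min

Running Dijkstra from F:
F: 0
C: 10  (via F)
D: 10  (via F)
I: 15  (via C)
H: 16  (via C)
E: 17  (via I)
J: 18  (via H)
B: 20  (via F)
G: 20  (via C)
L: 20  (via I)
K: 22  (via L)
A: 24  (via D)
Shortest route: F–D–A = 24 min.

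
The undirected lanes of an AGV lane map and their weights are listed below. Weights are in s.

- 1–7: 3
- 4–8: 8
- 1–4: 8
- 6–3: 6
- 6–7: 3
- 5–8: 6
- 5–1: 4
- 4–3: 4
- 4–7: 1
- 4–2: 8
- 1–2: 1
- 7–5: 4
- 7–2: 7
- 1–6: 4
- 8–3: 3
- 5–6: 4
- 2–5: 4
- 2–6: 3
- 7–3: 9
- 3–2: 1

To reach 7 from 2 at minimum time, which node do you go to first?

Compare a few routes:
2–1–7: 1+3 = 4
2–3–4–7: 1+4+1 = 6
Cheapest is 2–1–7 at 4 s.
So from 2 the first move is to 1.

1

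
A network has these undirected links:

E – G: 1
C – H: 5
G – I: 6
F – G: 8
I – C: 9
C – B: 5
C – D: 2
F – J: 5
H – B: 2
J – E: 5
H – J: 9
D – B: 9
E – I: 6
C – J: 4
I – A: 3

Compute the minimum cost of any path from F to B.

14

Shortest distances from F:
F: 0
J: 5  (via F)
G: 8  (via F)
C: 9  (via J)
E: 9  (via G)
D: 11  (via C)
B: 14  (via C)
Shortest route: F–J–C–B = 14.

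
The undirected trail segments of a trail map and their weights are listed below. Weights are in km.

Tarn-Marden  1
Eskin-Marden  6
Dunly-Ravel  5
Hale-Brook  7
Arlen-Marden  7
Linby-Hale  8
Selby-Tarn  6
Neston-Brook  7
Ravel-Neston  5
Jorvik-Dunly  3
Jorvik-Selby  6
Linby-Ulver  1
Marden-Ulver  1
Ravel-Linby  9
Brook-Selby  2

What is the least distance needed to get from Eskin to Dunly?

Settle nodes by increasing distance from Eskin:
Eskin: 0
Marden: 6  (via Eskin)
Tarn: 7  (via Marden)
Ulver: 7  (via Marden)
Linby: 8  (via Ulver)
Arlen: 13  (via Marden)
Selby: 13  (via Tarn)
Brook: 15  (via Selby)
Hale: 16  (via Linby)
Ravel: 17  (via Linby)
Jorvik: 19  (via Selby)
Dunly: 22  (via Ravel)
Shortest route: Eskin → Marden → Ulver → Linby → Ravel → Dunly = 22 km.

22 km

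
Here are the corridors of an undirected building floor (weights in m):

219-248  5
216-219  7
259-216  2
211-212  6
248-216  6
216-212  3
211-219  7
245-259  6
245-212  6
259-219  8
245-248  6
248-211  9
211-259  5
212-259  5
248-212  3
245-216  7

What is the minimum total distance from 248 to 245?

6 m

Settle nodes by increasing distance from 248:
248: 0
212: 3  (via 248)
219: 5  (via 248)
216: 6  (via 248)
245: 6  (via 248)
Shortest route: 248–245 = 6 m.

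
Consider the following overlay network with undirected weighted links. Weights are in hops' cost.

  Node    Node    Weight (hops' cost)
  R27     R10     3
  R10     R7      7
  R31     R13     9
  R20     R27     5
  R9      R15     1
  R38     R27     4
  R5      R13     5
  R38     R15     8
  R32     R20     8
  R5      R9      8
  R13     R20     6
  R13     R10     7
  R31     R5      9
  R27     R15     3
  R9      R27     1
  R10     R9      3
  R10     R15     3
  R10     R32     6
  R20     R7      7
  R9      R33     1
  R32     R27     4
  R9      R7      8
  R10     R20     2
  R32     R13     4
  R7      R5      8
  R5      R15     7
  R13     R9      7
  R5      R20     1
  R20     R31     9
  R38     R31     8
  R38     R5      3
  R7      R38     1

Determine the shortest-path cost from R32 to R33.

Shortest distances from R32:
R32: 0
R13: 4  (via R32)
R27: 4  (via R32)
R9: 5  (via R27)
R15: 6  (via R9)
R10: 6  (via R32)
R33: 6  (via R9)
Shortest route: R32–R27–R9–R33 = 6 hops' cost.

6 hops' cost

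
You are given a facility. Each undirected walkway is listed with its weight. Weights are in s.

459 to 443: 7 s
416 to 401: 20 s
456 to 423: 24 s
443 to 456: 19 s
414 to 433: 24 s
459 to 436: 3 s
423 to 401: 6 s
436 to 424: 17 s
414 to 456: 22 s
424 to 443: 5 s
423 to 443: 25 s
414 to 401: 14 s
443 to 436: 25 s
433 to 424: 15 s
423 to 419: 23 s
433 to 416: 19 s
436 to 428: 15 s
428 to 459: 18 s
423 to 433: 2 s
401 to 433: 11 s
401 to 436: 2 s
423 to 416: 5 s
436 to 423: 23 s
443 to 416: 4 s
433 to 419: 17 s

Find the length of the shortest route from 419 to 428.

42 s

Running Dijkstra from 419:
419: 0
433: 17  (via 419)
423: 19  (via 433)
416: 24  (via 423)
401: 25  (via 423)
436: 27  (via 401)
443: 28  (via 416)
459: 30  (via 436)
424: 32  (via 433)
414: 39  (via 401)
428: 42  (via 436)
Shortest route: 419–433–423–401–436–428 = 42 s.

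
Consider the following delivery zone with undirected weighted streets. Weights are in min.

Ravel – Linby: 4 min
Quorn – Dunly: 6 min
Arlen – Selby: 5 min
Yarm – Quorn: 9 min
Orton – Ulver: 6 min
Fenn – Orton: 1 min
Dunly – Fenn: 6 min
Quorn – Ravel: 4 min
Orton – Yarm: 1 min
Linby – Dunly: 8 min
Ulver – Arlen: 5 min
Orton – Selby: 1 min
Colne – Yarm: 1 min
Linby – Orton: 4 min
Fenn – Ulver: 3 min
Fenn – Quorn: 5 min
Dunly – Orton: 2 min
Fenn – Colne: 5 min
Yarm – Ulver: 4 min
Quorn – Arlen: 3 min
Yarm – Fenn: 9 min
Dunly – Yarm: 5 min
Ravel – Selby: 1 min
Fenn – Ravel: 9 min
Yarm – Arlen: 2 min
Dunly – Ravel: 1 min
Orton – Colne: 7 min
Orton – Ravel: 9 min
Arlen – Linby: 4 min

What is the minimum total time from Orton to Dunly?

2 min

Settle nodes by increasing distance from Orton:
Orton: 0
Yarm: 1  (via Orton)
Selby: 1  (via Orton)
Fenn: 1  (via Orton)
Dunly: 2  (via Orton)
Shortest route: Orton–Dunly = 2 min.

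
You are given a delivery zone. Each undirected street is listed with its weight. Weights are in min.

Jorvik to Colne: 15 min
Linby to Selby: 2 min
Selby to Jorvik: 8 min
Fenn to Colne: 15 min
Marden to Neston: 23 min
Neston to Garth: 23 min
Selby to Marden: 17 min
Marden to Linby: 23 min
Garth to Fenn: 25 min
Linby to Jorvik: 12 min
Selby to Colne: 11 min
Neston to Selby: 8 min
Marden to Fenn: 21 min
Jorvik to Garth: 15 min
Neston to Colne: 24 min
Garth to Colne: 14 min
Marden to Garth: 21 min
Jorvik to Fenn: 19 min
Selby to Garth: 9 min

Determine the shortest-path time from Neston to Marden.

Settle nodes by increasing distance from Neston:
Neston: 0
Selby: 8  (via Neston)
Linby: 10  (via Selby)
Jorvik: 16  (via Selby)
Garth: 17  (via Selby)
Colne: 19  (via Selby)
Marden: 23  (via Neston)
Shortest route: Neston → Marden = 23 min.

23 min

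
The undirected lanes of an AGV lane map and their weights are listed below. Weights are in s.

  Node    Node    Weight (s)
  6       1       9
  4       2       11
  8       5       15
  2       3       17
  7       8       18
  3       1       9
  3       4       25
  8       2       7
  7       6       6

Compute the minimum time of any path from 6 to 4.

Shortest distances from 6:
6: 0
7: 6  (via 6)
1: 9  (via 6)
3: 18  (via 1)
8: 24  (via 7)
2: 31  (via 8)
5: 39  (via 8)
4: 42  (via 2)
Shortest route: 6–7–8–2–4 = 42 s.

42 s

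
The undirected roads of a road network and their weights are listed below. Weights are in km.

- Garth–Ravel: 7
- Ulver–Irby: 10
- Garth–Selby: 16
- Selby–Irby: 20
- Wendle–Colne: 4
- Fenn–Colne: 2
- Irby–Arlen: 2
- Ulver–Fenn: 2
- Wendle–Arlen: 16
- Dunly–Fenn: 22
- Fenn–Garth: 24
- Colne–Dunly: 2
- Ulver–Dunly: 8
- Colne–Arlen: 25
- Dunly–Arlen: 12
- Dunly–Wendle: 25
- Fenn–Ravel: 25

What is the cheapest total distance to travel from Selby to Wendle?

Candidate routes:
Selby - Irby - Arlen - Wendle: 20+2+16 = 38
Selby - Irby - Arlen - Dunly - Colne - Wendle: 20+2+12+2+4 = 40
Selby - Irby - Ulver - Dunly - Colne - Wendle: 20+10+8+2+4 = 44
The minimum is 38 km via Selby - Irby - Arlen - Wendle.

38 km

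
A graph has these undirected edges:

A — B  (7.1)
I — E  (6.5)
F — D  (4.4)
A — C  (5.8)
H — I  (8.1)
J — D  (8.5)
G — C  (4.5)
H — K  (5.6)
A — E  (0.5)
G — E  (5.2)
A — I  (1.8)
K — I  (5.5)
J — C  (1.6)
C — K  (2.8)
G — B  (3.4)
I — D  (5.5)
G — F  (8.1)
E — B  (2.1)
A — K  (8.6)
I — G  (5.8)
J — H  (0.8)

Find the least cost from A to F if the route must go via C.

Shortest A→C: A–C = 5.8
Shortest C→F: C–G–F = 12.6
Total via C: 5.8 + 12.6 = 18.4.

18.4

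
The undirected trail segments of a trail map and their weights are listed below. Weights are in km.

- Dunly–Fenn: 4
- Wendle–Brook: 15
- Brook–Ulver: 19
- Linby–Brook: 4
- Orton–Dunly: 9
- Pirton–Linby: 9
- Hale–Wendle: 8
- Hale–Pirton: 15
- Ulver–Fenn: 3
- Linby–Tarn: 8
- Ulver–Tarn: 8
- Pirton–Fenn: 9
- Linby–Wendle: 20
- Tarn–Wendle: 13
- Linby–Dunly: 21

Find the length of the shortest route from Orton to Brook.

Candidate routes:
Orton → Dunly → Linby → Brook: 9+21+4 = 34
Orton → Dunly → Fenn → Pirton → Linby → Brook: 9+4+9+9+4 = 35
The minimum is 34 km via Orton → Dunly → Linby → Brook.

34 km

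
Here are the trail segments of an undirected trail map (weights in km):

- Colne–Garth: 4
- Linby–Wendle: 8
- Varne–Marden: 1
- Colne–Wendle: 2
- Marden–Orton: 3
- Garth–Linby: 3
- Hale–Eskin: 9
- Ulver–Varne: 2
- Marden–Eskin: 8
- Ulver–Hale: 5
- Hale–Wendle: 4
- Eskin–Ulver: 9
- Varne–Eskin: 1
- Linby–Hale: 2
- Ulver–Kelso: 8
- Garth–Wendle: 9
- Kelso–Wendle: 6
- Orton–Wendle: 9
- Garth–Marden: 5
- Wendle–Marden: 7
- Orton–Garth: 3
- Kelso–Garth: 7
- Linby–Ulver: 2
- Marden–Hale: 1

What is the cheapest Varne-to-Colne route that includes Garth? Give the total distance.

10 km

Best Varne to Garth: Varne–Marden–Garth costing 6
Best Garth to Colne: Garth–Colne costing 4
Total via Garth: 6 + 4 = 10 km.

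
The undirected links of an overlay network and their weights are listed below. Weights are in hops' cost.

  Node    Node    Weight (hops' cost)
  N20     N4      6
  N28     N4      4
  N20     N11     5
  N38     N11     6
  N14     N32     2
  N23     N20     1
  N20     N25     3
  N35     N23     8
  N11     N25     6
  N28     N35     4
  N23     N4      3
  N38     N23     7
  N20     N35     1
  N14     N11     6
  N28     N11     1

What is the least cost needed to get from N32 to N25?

Enumerating some paths:
N32–N14–N11–N25: 2+6+6 = 14
N32–N14–N11–N20–N25: 2+6+5+3 = 16
N32–N14–N11–N28–N4–N23–N20–N25: 2+6+1+4+3+1+3 = 20
N32–N14–N11–N28–N35–N20–N25: 2+6+1+4+1+3 = 17
Cheapest is N32–N14–N11–N25 at 14 hops' cost.

14 hops' cost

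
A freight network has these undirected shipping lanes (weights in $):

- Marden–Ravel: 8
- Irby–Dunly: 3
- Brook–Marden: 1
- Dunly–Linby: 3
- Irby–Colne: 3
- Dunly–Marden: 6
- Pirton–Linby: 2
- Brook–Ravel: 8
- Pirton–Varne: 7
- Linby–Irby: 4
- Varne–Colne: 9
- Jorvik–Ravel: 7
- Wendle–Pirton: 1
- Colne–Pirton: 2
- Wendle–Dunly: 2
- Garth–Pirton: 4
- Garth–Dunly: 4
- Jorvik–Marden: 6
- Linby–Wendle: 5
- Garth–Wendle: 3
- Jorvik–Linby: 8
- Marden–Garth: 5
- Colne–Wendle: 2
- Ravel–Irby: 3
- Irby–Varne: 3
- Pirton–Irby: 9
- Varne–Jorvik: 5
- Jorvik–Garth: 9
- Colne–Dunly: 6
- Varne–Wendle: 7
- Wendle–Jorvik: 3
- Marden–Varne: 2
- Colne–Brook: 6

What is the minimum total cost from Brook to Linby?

$10

Settle nodes by increasing distance from Brook:
Brook: 0
Marden: 1  (via Brook)
Varne: 3  (via Marden)
Colne: 6  (via Brook)
Irby: 6  (via Varne)
Garth: 6  (via Marden)
Jorvik: 7  (via Marden)
Dunly: 7  (via Marden)
Ravel: 8  (via Brook)
Wendle: 8  (via Colne)
Pirton: 8  (via Colne)
Linby: 10  (via Irby)
Shortest route: Brook → Marden → Varne → Irby → Linby = $10.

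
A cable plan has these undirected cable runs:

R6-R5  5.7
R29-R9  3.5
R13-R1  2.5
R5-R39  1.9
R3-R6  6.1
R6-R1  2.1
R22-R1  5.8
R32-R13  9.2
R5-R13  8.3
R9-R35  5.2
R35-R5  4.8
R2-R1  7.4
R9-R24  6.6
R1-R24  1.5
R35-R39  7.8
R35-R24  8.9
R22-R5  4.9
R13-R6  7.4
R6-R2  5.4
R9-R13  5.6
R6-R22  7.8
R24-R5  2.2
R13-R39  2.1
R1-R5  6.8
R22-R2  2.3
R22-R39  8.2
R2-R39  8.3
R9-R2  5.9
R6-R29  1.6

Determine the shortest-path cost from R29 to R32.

15.4

Enumerating some paths:
R29 - R6 - R1 - R13 - R32: 1.6+2.1+2.5+9.2 = 15.4
R29 - R6 - R13 - R32: 1.6+7.4+9.2 = 18.2
R29 - R6 - R5 - R39 - R13 - R32: 1.6+5.7+1.9+2.1+9.2 = 20.5
R29 - R9 - R13 - R32: 3.5+5.6+9.2 = 18.3
Cheapest is R29 - R6 - R1 - R13 - R32 at 15.4.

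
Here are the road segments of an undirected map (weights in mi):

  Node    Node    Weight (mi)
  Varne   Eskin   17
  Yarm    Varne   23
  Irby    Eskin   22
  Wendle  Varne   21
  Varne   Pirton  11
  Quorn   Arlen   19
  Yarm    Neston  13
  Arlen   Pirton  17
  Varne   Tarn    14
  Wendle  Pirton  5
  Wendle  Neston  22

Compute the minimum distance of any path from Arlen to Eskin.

45 mi

Running Dijkstra from Arlen:
Arlen: 0
Pirton: 17  (via Arlen)
Quorn: 19  (via Arlen)
Wendle: 22  (via Pirton)
Varne: 28  (via Pirton)
Tarn: 42  (via Varne)
Neston: 44  (via Wendle)
Eskin: 45  (via Varne)
Shortest route: Arlen–Pirton–Varne–Eskin = 45 mi.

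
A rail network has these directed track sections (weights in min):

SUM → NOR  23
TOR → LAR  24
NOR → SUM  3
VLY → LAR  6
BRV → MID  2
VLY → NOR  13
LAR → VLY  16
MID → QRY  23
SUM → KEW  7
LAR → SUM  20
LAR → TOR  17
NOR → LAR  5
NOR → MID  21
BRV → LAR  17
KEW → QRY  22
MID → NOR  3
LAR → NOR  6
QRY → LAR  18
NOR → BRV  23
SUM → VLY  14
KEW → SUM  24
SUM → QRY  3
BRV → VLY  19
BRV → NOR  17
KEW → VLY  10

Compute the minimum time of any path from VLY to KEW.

22 min

Settle nodes by increasing distance from VLY:
VLY: 0
LAR: 6  (via VLY)
NOR: 12  (via LAR)
SUM: 15  (via NOR)
QRY: 18  (via SUM)
KEW: 22  (via SUM)
Shortest route: VLY → LAR → NOR → SUM → KEW = 22 min.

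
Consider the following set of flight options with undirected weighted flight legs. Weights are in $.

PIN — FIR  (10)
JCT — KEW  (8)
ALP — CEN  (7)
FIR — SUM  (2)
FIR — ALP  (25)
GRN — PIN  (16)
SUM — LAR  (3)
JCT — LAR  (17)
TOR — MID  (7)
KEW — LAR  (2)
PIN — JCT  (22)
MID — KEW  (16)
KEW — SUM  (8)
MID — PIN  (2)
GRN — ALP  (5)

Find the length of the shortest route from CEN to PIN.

Running Dijkstra from CEN:
CEN: 0
ALP: 7  (via CEN)
GRN: 12  (via ALP)
PIN: 28  (via GRN)
Shortest route: CEN–ALP–GRN–PIN = $28.

$28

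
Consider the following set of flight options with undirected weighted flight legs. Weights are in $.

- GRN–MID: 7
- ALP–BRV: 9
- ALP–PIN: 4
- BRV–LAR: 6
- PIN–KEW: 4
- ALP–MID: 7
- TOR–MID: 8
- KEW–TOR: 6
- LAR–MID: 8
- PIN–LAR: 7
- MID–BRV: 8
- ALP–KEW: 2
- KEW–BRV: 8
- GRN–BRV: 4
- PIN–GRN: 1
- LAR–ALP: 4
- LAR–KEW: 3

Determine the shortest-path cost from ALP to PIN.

$4

Shortest distances from ALP:
ALP: 0
KEW: 2  (via ALP)
LAR: 4  (via ALP)
PIN: 4  (via ALP)
Shortest route: ALP–PIN = $4.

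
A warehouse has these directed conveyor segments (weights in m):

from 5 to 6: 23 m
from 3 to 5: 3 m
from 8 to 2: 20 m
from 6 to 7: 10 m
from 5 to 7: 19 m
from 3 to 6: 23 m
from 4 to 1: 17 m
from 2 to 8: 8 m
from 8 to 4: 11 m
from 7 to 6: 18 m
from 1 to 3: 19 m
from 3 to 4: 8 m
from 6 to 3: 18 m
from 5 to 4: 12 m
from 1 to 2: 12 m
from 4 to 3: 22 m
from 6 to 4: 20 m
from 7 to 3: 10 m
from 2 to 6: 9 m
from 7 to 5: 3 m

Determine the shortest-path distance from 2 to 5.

22 m

Running Dijkstra from 2:
2: 0
8: 8  (via 2)
6: 9  (via 2)
4: 19  (via 8)
7: 19  (via 6)
5: 22  (via 7)
Shortest route: 2–6–7–5 = 22 m.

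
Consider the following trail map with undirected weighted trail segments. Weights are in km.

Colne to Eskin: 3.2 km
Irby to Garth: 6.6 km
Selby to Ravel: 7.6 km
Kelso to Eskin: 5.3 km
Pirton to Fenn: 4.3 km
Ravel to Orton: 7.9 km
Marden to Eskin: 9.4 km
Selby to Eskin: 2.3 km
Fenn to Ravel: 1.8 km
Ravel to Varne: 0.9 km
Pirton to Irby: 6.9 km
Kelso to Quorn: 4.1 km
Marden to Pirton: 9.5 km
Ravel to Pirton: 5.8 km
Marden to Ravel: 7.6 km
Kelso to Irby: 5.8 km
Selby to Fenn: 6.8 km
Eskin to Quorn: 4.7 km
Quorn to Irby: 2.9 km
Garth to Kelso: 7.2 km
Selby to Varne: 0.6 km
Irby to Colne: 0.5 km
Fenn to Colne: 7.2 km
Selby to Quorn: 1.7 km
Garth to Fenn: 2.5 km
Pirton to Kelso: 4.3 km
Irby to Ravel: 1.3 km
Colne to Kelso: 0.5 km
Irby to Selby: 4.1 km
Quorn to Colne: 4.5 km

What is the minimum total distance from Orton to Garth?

12.2 km

Shortest distances from Orton:
Orton: 0
Ravel: 7.9  (via Orton)
Varne: 8.8  (via Ravel)
Irby: 9.2  (via Ravel)
Selby: 9.4  (via Varne)
Colne: 9.7  (via Irby)
Fenn: 9.7  (via Ravel)
Kelso: 10.2  (via Colne)
Quorn: 11.1  (via Selby)
Eskin: 11.7  (via Selby)
Garth: 12.2  (via Fenn)
Shortest route: Orton → Ravel → Fenn → Garth = 12.2 km.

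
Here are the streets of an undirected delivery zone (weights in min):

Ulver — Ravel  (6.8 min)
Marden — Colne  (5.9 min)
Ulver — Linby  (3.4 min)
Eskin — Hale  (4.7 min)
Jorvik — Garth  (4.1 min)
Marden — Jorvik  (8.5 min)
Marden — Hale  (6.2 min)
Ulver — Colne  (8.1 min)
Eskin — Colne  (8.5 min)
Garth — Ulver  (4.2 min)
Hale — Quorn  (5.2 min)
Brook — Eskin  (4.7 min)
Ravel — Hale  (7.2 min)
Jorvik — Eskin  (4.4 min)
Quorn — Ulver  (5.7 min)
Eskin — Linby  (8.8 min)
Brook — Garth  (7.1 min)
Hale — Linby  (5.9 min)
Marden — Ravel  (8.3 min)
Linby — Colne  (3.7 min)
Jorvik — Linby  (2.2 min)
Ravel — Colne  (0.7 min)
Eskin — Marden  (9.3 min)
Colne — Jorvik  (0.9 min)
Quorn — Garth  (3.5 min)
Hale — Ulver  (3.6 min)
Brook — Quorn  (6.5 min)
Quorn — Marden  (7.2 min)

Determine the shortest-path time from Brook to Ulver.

Running Dijkstra from Brook:
Brook: 0
Eskin: 4.7  (via Brook)
Quorn: 6.5  (via Brook)
Garth: 7.1  (via Brook)
Jorvik: 9.1  (via Eskin)
Hale: 9.4  (via Eskin)
Colne: 10  (via Jorvik)
Ravel: 10.7  (via Colne)
Linby: 11.3  (via Jorvik)
Ulver: 11.3  (via Garth)
Shortest route: Brook–Garth–Ulver = 11.3 min.

11.3 min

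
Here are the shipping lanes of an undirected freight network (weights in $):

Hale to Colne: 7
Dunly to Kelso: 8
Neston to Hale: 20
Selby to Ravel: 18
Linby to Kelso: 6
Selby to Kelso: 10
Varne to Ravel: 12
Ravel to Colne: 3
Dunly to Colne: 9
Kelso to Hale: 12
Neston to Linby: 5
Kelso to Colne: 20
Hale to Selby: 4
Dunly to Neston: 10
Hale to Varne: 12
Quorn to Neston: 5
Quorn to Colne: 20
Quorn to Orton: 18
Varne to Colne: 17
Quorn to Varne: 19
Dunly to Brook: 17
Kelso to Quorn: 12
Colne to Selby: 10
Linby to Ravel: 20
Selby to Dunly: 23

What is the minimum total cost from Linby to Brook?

Compare a few routes:
Linby - Ravel - Colne - Dunly - Brook: 20+3+9+17 = 49
Linby - Neston - Quorn - Kelso - Dunly - Brook: 5+5+12+8+17 = 47
Linby - Neston - Dunly - Brook: 5+10+17 = 32
Linby - Kelso - Dunly - Brook: 6+8+17 = 31
Cheapest is Linby - Kelso - Dunly - Brook at $31.

$31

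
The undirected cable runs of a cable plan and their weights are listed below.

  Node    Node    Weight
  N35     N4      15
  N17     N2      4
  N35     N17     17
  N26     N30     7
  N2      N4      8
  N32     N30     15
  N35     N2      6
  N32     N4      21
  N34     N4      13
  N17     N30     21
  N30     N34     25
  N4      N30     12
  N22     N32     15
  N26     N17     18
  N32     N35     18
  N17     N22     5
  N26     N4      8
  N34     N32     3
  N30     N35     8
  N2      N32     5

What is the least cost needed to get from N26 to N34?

Enumerating some paths:
N26–N4–N2–N32–N34: 8+8+5+3 = 24
N26–N4–N34: 8+13 = 21
The minimum is 21 via N26–N4–N34.

21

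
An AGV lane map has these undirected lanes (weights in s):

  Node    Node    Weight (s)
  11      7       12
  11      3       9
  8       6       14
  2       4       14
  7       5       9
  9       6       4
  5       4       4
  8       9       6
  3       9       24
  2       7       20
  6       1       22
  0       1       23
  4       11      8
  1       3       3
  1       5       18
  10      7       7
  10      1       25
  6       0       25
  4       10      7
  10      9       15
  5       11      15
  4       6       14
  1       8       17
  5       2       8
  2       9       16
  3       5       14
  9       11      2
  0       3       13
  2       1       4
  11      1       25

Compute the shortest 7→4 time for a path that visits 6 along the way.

32 s

Shortest 7→6: 7 → 11 → 9 → 6 = 18
Shortest 6→4: 6 → 4 = 14
Total via 6: 18 + 14 = 32 s.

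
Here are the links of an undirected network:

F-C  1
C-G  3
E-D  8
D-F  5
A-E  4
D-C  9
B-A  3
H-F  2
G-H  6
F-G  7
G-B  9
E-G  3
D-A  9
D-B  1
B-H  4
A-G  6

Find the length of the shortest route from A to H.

7

Enumerating some paths:
A → B → H: 3+4 = 7
A → B → D → F → H: 3+1+5+2 = 11
Cheapest is A → B → H at 7.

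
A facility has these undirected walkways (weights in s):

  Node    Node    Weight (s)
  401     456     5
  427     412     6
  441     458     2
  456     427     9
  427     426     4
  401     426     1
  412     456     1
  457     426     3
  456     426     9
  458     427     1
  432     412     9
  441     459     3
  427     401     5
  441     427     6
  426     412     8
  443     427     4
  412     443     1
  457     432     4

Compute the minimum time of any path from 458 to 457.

Settle nodes by increasing distance from 458:
458: 0
427: 1  (via 458)
441: 2  (via 458)
443: 5  (via 427)
426: 5  (via 427)
459: 5  (via 441)
401: 6  (via 427)
412: 6  (via 443)
456: 7  (via 412)
457: 8  (via 426)
Shortest route: 458–427–426–457 = 8 s.

8 s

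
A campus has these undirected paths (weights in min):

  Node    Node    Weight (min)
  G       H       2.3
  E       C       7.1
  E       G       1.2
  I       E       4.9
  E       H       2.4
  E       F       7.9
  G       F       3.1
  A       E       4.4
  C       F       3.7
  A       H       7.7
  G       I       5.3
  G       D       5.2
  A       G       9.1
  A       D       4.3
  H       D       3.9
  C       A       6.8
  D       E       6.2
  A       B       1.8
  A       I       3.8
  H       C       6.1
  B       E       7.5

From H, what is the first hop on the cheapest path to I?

Compare a few routes:
H–G–I: 2.3+5.3 = 7.6
H–G–E–I: 2.3+1.2+4.9 = 8.4
H–E–I: 2.4+4.9 = 7.3
Cheapest is H–E–I at 7.3 min.
So from H the first move is to E.

E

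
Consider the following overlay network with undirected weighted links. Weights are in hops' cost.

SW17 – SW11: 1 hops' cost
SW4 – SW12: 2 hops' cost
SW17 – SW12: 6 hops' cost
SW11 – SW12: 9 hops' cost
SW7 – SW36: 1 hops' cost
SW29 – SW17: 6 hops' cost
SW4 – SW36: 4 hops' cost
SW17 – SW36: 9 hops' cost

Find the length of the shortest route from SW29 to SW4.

Compare a few routes:
SW29 → SW17 → SW12 → SW4: 6+6+2 = 14
SW29 → SW17 → SW11 → SW12 → SW4: 6+1+9+2 = 18
Cheapest is SW29 → SW17 → SW12 → SW4 at 14 hops' cost.

14 hops' cost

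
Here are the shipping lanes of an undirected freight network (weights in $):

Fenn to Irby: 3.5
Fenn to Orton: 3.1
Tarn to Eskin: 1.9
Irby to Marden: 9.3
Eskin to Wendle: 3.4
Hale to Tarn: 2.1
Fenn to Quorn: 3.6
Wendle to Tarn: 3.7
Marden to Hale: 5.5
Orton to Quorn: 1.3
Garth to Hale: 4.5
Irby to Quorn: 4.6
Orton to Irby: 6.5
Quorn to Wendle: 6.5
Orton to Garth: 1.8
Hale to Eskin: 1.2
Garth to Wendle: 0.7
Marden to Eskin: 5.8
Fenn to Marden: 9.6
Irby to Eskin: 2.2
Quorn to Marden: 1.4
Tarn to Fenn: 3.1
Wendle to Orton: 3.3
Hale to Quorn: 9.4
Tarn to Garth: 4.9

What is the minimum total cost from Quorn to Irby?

$4.6

Shortest distances from Quorn:
Quorn: 0
Orton: 1.3  (via Quorn)
Marden: 1.4  (via Quorn)
Garth: 3.1  (via Orton)
Fenn: 3.6  (via Quorn)
Wendle: 3.8  (via Garth)
Irby: 4.6  (via Quorn)
Shortest route: Quorn–Irby = $4.6.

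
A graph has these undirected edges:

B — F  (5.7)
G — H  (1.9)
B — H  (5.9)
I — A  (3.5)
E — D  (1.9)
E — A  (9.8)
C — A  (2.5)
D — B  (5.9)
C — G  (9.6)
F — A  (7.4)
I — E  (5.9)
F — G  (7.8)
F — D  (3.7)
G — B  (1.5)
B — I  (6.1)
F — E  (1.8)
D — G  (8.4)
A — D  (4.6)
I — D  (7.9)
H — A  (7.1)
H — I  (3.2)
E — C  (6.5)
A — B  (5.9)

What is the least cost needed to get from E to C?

Enumerating some paths:
E–C: 6.5 = 6.5
E–D–A–C: 1.9+4.6+2.5 = 9
Cheapest is E–C at 6.5.

6.5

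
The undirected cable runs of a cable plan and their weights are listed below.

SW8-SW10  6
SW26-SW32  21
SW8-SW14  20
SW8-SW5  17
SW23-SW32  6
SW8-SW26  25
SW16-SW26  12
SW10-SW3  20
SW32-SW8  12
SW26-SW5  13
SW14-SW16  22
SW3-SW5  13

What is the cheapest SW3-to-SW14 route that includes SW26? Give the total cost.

Best SW3 to SW26: SW3 → SW5 → SW26 costing 26
Best SW26 to SW14: SW26 → SW16 → SW14 costing 34
Total via SW26: 26 + 34 = 60.

60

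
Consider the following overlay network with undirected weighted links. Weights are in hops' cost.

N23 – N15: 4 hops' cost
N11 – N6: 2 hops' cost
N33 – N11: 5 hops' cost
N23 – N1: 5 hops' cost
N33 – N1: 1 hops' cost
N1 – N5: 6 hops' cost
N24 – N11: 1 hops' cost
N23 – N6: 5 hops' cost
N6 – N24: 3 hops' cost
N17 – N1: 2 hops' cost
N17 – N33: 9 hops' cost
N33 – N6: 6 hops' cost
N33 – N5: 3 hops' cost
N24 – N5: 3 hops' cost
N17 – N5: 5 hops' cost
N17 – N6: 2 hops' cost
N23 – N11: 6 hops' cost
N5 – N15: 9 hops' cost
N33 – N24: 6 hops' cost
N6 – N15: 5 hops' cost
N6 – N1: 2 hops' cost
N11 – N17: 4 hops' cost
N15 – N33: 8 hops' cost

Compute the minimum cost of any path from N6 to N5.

Shortest distances from N6:
N6: 0
N1: 2  (via N6)
N17: 2  (via N6)
N11: 2  (via N6)
N24: 3  (via N6)
N33: 3  (via N1)
N23: 5  (via N6)
N15: 5  (via N6)
N5: 6  (via N24)
Shortest route: N6–N24–N5 = 6 hops' cost.

6 hops' cost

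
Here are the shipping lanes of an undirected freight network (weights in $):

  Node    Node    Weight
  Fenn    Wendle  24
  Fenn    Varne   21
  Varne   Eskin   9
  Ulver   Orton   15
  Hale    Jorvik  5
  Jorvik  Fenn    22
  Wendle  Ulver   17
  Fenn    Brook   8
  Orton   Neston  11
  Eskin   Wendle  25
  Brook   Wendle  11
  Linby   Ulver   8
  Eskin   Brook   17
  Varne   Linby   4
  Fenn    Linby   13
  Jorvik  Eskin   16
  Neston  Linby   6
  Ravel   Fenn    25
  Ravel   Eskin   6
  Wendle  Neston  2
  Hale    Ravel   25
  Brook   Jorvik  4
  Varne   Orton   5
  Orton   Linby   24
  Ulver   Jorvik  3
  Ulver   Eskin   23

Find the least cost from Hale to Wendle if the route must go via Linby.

$24

Best Hale to Linby: Hale–Jorvik–Ulver–Linby costing 16
Best Linby to Wendle: Linby–Neston–Wendle costing 8
Total via Linby: 16 + 8 = $24.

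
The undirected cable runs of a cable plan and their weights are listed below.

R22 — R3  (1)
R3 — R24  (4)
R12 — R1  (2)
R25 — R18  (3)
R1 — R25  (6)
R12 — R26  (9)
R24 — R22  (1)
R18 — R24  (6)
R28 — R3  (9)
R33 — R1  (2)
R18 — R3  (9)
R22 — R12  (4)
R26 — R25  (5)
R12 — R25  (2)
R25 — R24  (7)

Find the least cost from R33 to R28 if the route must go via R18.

Best R33 to R18: R33 → R1 → R12 → R25 → R18 costing 9
Shortest R18→R28: R18 → R24 → R22 → R3 → R28 = 17
Total via R18: 9 + 17 = 26.

26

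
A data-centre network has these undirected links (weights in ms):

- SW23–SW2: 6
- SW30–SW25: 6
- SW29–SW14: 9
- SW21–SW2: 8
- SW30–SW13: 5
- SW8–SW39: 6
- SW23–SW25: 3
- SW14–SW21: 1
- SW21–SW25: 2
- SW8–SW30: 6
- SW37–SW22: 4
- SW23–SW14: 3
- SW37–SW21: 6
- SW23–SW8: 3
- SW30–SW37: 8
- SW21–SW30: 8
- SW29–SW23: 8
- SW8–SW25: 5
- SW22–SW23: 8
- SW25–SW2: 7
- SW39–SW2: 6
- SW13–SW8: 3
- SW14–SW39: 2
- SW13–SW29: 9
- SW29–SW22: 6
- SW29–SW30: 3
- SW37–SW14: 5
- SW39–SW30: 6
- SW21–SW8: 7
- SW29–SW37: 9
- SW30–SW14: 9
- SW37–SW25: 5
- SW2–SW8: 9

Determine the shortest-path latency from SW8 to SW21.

7 ms

Running Dijkstra from SW8:
SW8: 0
SW13: 3  (via SW8)
SW23: 3  (via SW8)
SW25: 5  (via SW8)
SW39: 6  (via SW8)
SW30: 6  (via SW8)
SW14: 6  (via SW23)
SW21: 7  (via SW8)
Shortest route: SW8–SW21 = 7 ms.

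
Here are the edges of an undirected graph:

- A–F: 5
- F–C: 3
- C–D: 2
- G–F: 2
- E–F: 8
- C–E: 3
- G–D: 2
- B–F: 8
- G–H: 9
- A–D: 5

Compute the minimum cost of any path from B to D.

Shortest distances from B:
B: 0
F: 8  (via B)
G: 10  (via F)
C: 11  (via F)
D: 12  (via G)
Shortest route: B–F–G–D = 12.

12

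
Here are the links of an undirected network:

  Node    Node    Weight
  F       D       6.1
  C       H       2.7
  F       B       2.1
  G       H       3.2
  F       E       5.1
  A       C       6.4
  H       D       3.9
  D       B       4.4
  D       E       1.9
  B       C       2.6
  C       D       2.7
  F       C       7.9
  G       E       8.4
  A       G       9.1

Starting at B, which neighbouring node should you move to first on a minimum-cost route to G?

C

Enumerating some paths:
B → D → H → G: 4.4+3.9+3.2 = 11.5
B → C → H → G: 2.6+2.7+3.2 = 8.5
The minimum is 8.5 via B → C → H → G.
So from B the first move is to C.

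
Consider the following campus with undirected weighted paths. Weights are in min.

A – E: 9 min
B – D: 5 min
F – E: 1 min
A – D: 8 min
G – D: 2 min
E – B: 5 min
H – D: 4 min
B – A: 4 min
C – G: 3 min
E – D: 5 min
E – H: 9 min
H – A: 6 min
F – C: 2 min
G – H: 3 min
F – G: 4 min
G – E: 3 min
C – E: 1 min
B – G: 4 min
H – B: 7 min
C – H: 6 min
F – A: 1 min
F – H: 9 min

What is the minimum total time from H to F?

Compare a few routes:
H–C–F: 6+2 = 8
H–C–E–F: 6+1+1 = 8
H–G–F: 3+4 = 7
H–G–C–E–F: 3+3+1+1 = 8
Cheapest is H–G–F at 7 min.

7 min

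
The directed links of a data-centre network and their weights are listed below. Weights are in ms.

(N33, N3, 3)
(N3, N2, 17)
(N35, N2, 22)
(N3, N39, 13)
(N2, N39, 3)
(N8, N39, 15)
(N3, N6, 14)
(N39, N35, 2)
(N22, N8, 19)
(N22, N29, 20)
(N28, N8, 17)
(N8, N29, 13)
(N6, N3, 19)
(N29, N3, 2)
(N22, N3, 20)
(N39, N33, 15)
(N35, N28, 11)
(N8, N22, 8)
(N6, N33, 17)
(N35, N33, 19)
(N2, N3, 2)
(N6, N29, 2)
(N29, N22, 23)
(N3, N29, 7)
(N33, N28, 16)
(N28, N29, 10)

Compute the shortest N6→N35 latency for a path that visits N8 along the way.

61 ms

Shortest N6→N8: N6 → N29 → N22 → N8 = 44
Best N8 to N35: N8 → N39 → N35 costing 17
Total via N8: 44 + 17 = 61 ms.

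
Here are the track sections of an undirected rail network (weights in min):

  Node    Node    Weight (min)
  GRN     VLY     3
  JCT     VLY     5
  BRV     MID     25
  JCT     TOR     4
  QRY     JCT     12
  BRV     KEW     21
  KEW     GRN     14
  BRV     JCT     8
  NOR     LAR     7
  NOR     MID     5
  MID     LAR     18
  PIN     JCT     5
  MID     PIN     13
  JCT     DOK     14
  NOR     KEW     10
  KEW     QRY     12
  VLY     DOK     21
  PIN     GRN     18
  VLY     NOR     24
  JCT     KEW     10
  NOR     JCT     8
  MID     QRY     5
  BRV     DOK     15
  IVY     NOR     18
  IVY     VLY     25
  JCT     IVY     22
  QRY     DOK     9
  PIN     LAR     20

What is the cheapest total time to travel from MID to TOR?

17 min

Enumerating some paths:
MID → PIN → JCT → TOR: 13+5+4 = 22
MID → NOR → JCT → TOR: 5+8+4 = 17
MID → QRY → JCT → TOR: 5+12+4 = 21
The minimum is 17 min via MID → NOR → JCT → TOR.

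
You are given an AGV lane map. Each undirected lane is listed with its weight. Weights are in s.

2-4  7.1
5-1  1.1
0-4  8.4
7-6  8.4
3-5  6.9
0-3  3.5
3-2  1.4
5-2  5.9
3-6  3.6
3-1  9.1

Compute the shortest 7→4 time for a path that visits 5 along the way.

31.9 s

Best 7 to 5: 7–6–3–5 costing 18.9
Shortest 5→4: 5–2–4 = 13
Total via 5: 18.9 + 13 = 31.9 s.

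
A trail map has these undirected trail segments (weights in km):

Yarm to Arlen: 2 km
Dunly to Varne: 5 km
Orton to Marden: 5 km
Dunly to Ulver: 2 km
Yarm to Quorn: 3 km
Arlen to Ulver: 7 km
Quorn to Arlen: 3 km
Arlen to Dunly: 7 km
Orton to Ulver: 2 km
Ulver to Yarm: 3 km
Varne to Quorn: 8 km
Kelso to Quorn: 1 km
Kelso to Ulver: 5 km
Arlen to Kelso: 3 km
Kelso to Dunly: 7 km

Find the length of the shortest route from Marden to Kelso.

12 km

Candidate routes:
Marden–Orton–Ulver–Yarm–Arlen–Kelso: 5+2+3+2+3 = 15
Marden–Orton–Ulver–Yarm–Quorn–Kelso: 5+2+3+3+1 = 14
Marden–Orton–Ulver–Kelso: 5+2+5 = 12
The minimum is 12 km via Marden–Orton–Ulver–Kelso.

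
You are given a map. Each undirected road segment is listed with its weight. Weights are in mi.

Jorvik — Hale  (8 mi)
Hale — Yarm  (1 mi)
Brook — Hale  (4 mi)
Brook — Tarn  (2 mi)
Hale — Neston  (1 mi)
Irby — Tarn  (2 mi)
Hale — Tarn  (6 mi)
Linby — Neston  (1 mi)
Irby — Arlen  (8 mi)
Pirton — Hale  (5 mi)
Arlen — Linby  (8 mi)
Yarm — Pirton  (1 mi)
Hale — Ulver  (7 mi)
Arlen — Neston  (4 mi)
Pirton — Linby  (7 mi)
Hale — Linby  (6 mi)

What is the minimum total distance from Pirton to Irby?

10 mi

Shortest distances from Pirton:
Pirton: 0
Yarm: 1  (via Pirton)
Hale: 2  (via Yarm)
Neston: 3  (via Hale)
Linby: 4  (via Neston)
Brook: 6  (via Hale)
Arlen: 7  (via Neston)
Tarn: 8  (via Hale)
Ulver: 9  (via Hale)
Irby: 10  (via Tarn)
Shortest route: Pirton → Yarm → Hale → Tarn → Irby = 10 mi.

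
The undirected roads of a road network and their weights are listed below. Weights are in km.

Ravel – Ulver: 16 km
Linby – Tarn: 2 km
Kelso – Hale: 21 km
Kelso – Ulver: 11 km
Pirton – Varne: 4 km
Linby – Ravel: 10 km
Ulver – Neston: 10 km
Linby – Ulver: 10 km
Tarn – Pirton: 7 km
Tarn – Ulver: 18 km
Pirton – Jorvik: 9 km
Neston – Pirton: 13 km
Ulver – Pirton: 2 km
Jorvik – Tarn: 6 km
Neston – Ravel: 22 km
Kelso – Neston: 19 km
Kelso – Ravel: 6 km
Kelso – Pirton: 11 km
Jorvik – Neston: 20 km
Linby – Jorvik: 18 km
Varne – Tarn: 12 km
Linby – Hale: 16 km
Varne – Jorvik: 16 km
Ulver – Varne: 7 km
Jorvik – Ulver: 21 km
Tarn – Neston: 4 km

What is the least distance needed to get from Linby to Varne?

Shortest distances from Linby:
Linby: 0
Tarn: 2  (via Linby)
Neston: 6  (via Tarn)
Jorvik: 8  (via Tarn)
Pirton: 9  (via Tarn)
Ulver: 10  (via Linby)
Ravel: 10  (via Linby)
Varne: 13  (via Pirton)
Shortest route: Linby–Tarn–Pirton–Varne = 13 km.

13 km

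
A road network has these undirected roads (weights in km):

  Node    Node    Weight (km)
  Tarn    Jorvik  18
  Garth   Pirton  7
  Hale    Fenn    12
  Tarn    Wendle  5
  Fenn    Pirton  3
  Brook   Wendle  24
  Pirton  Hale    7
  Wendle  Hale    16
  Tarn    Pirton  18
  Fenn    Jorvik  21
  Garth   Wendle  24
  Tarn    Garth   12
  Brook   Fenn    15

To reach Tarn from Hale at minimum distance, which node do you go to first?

Wendle

Compare a few routes:
Hale–Pirton–Garth–Tarn: 7+7+12 = 26
Hale–Pirton–Tarn: 7+18 = 25
Hale–Wendle–Tarn: 16+5 = 21
The minimum is 21 km via Hale–Wendle–Tarn.
So from Hale the first move is to Wendle.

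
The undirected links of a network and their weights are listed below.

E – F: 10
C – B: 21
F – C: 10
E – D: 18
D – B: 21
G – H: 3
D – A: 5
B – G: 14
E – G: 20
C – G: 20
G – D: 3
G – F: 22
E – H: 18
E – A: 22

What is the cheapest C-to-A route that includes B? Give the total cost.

43

Best C to B: C → B costing 21
Best B to A: B → G → D → A costing 22
Total via B: 21 + 22 = 43.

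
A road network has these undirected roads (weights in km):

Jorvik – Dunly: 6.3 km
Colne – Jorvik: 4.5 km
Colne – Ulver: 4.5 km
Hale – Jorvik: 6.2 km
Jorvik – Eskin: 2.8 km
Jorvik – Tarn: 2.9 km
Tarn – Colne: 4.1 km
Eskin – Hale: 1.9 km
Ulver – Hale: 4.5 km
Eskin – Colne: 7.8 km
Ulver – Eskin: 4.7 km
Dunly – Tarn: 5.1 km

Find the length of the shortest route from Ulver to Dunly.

13.7 km

Shortest distances from Ulver:
Ulver: 0
Hale: 4.5  (via Ulver)
Colne: 4.5  (via Ulver)
Eskin: 4.7  (via Ulver)
Jorvik: 7.5  (via Eskin)
Tarn: 8.6  (via Colne)
Dunly: 13.7  (via Tarn)
Shortest route: Ulver → Colne → Tarn → Dunly = 13.7 km.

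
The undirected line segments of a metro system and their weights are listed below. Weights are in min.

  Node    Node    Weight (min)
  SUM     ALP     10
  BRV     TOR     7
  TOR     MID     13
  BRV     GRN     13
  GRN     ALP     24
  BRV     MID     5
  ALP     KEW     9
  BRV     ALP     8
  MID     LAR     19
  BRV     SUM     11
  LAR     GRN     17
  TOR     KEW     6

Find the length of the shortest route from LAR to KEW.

37 min

Settle nodes by increasing distance from LAR:
LAR: 0
GRN: 17  (via LAR)
MID: 19  (via LAR)
BRV: 24  (via MID)
TOR: 31  (via BRV)
ALP: 32  (via BRV)
SUM: 35  (via BRV)
KEW: 37  (via TOR)
Shortest route: LAR → MID → BRV → TOR → KEW = 37 min.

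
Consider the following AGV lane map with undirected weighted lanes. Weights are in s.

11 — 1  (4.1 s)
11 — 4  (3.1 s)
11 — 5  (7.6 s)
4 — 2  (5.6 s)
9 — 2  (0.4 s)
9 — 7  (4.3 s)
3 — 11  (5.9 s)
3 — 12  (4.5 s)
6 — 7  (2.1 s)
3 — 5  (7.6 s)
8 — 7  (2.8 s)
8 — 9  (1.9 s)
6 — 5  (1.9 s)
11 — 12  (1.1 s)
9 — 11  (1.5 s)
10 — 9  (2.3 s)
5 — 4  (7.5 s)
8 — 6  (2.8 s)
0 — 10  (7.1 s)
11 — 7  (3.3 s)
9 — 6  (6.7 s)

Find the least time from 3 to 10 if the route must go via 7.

15.5 s

Best 3 to 7: 3–12–11–7 costing 8.9
Best 7 to 10: 7–9–10 costing 6.6
Total via 7: 8.9 + 6.6 = 15.5 s.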